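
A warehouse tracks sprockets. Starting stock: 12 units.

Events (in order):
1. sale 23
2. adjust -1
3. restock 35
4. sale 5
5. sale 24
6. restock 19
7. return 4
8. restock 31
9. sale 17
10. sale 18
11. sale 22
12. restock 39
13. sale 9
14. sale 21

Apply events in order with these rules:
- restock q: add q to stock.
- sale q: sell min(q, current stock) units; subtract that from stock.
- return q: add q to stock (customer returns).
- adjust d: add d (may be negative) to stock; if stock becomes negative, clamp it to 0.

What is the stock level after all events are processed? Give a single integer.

Answer: 12

Derivation:
Processing events:
Start: stock = 12
  Event 1 (sale 23): sell min(23,12)=12. stock: 12 - 12 = 0. total_sold = 12
  Event 2 (adjust -1): 0 + -1 = 0 (clamped to 0)
  Event 3 (restock 35): 0 + 35 = 35
  Event 4 (sale 5): sell min(5,35)=5. stock: 35 - 5 = 30. total_sold = 17
  Event 5 (sale 24): sell min(24,30)=24. stock: 30 - 24 = 6. total_sold = 41
  Event 6 (restock 19): 6 + 19 = 25
  Event 7 (return 4): 25 + 4 = 29
  Event 8 (restock 31): 29 + 31 = 60
  Event 9 (sale 17): sell min(17,60)=17. stock: 60 - 17 = 43. total_sold = 58
  Event 10 (sale 18): sell min(18,43)=18. stock: 43 - 18 = 25. total_sold = 76
  Event 11 (sale 22): sell min(22,25)=22. stock: 25 - 22 = 3. total_sold = 98
  Event 12 (restock 39): 3 + 39 = 42
  Event 13 (sale 9): sell min(9,42)=9. stock: 42 - 9 = 33. total_sold = 107
  Event 14 (sale 21): sell min(21,33)=21. stock: 33 - 21 = 12. total_sold = 128
Final: stock = 12, total_sold = 128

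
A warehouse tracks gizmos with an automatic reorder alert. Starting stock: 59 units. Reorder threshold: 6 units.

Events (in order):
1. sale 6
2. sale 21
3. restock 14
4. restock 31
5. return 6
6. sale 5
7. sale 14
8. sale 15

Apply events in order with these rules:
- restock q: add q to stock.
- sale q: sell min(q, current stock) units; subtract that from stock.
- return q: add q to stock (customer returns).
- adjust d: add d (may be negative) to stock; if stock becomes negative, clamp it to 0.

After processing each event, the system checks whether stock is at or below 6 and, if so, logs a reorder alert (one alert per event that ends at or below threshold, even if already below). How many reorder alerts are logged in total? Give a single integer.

Answer: 0

Derivation:
Processing events:
Start: stock = 59
  Event 1 (sale 6): sell min(6,59)=6. stock: 59 - 6 = 53. total_sold = 6
  Event 2 (sale 21): sell min(21,53)=21. stock: 53 - 21 = 32. total_sold = 27
  Event 3 (restock 14): 32 + 14 = 46
  Event 4 (restock 31): 46 + 31 = 77
  Event 5 (return 6): 77 + 6 = 83
  Event 6 (sale 5): sell min(5,83)=5. stock: 83 - 5 = 78. total_sold = 32
  Event 7 (sale 14): sell min(14,78)=14. stock: 78 - 14 = 64. total_sold = 46
  Event 8 (sale 15): sell min(15,64)=15. stock: 64 - 15 = 49. total_sold = 61
Final: stock = 49, total_sold = 61

Checking against threshold 6:
  After event 1: stock=53 > 6
  After event 2: stock=32 > 6
  After event 3: stock=46 > 6
  After event 4: stock=77 > 6
  After event 5: stock=83 > 6
  After event 6: stock=78 > 6
  After event 7: stock=64 > 6
  After event 8: stock=49 > 6
Alert events: []. Count = 0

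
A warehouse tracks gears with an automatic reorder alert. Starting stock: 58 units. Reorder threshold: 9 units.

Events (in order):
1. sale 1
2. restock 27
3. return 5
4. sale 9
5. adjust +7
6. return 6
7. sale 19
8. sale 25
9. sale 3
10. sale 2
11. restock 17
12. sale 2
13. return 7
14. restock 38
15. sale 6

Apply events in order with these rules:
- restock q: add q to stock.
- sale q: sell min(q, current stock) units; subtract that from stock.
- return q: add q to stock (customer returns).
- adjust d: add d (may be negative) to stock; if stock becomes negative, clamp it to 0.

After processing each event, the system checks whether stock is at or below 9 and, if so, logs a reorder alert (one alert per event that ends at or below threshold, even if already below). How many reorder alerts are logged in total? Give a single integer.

Processing events:
Start: stock = 58
  Event 1 (sale 1): sell min(1,58)=1. stock: 58 - 1 = 57. total_sold = 1
  Event 2 (restock 27): 57 + 27 = 84
  Event 3 (return 5): 84 + 5 = 89
  Event 4 (sale 9): sell min(9,89)=9. stock: 89 - 9 = 80. total_sold = 10
  Event 5 (adjust +7): 80 + 7 = 87
  Event 6 (return 6): 87 + 6 = 93
  Event 7 (sale 19): sell min(19,93)=19. stock: 93 - 19 = 74. total_sold = 29
  Event 8 (sale 25): sell min(25,74)=25. stock: 74 - 25 = 49. total_sold = 54
  Event 9 (sale 3): sell min(3,49)=3. stock: 49 - 3 = 46. total_sold = 57
  Event 10 (sale 2): sell min(2,46)=2. stock: 46 - 2 = 44. total_sold = 59
  Event 11 (restock 17): 44 + 17 = 61
  Event 12 (sale 2): sell min(2,61)=2. stock: 61 - 2 = 59. total_sold = 61
  Event 13 (return 7): 59 + 7 = 66
  Event 14 (restock 38): 66 + 38 = 104
  Event 15 (sale 6): sell min(6,104)=6. stock: 104 - 6 = 98. total_sold = 67
Final: stock = 98, total_sold = 67

Checking against threshold 9:
  After event 1: stock=57 > 9
  After event 2: stock=84 > 9
  After event 3: stock=89 > 9
  After event 4: stock=80 > 9
  After event 5: stock=87 > 9
  After event 6: stock=93 > 9
  After event 7: stock=74 > 9
  After event 8: stock=49 > 9
  After event 9: stock=46 > 9
  After event 10: stock=44 > 9
  After event 11: stock=61 > 9
  After event 12: stock=59 > 9
  After event 13: stock=66 > 9
  After event 14: stock=104 > 9
  After event 15: stock=98 > 9
Alert events: []. Count = 0

Answer: 0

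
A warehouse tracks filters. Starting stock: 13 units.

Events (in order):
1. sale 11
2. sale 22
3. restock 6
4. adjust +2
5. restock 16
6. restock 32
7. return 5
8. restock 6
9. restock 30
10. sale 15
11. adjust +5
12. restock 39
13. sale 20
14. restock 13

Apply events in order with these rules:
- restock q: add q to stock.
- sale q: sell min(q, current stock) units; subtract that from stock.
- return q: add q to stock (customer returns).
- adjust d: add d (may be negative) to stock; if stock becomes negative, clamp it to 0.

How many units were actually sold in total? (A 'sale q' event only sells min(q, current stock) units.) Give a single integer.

Processing events:
Start: stock = 13
  Event 1 (sale 11): sell min(11,13)=11. stock: 13 - 11 = 2. total_sold = 11
  Event 2 (sale 22): sell min(22,2)=2. stock: 2 - 2 = 0. total_sold = 13
  Event 3 (restock 6): 0 + 6 = 6
  Event 4 (adjust +2): 6 + 2 = 8
  Event 5 (restock 16): 8 + 16 = 24
  Event 6 (restock 32): 24 + 32 = 56
  Event 7 (return 5): 56 + 5 = 61
  Event 8 (restock 6): 61 + 6 = 67
  Event 9 (restock 30): 67 + 30 = 97
  Event 10 (sale 15): sell min(15,97)=15. stock: 97 - 15 = 82. total_sold = 28
  Event 11 (adjust +5): 82 + 5 = 87
  Event 12 (restock 39): 87 + 39 = 126
  Event 13 (sale 20): sell min(20,126)=20. stock: 126 - 20 = 106. total_sold = 48
  Event 14 (restock 13): 106 + 13 = 119
Final: stock = 119, total_sold = 48

Answer: 48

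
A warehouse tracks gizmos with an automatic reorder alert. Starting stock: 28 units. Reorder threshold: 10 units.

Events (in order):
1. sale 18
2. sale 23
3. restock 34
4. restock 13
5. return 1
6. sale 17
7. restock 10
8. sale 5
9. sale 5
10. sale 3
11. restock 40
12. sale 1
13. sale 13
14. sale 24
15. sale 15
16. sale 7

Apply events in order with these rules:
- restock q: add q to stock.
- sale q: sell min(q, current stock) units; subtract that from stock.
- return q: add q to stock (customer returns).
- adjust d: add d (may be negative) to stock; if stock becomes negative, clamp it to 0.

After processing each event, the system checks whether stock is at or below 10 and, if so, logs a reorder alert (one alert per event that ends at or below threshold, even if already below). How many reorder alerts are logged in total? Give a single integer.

Answer: 3

Derivation:
Processing events:
Start: stock = 28
  Event 1 (sale 18): sell min(18,28)=18. stock: 28 - 18 = 10. total_sold = 18
  Event 2 (sale 23): sell min(23,10)=10. stock: 10 - 10 = 0. total_sold = 28
  Event 3 (restock 34): 0 + 34 = 34
  Event 4 (restock 13): 34 + 13 = 47
  Event 5 (return 1): 47 + 1 = 48
  Event 6 (sale 17): sell min(17,48)=17. stock: 48 - 17 = 31. total_sold = 45
  Event 7 (restock 10): 31 + 10 = 41
  Event 8 (sale 5): sell min(5,41)=5. stock: 41 - 5 = 36. total_sold = 50
  Event 9 (sale 5): sell min(5,36)=5. stock: 36 - 5 = 31. total_sold = 55
  Event 10 (sale 3): sell min(3,31)=3. stock: 31 - 3 = 28. total_sold = 58
  Event 11 (restock 40): 28 + 40 = 68
  Event 12 (sale 1): sell min(1,68)=1. stock: 68 - 1 = 67. total_sold = 59
  Event 13 (sale 13): sell min(13,67)=13. stock: 67 - 13 = 54. total_sold = 72
  Event 14 (sale 24): sell min(24,54)=24. stock: 54 - 24 = 30. total_sold = 96
  Event 15 (sale 15): sell min(15,30)=15. stock: 30 - 15 = 15. total_sold = 111
  Event 16 (sale 7): sell min(7,15)=7. stock: 15 - 7 = 8. total_sold = 118
Final: stock = 8, total_sold = 118

Checking against threshold 10:
  After event 1: stock=10 <= 10 -> ALERT
  After event 2: stock=0 <= 10 -> ALERT
  After event 3: stock=34 > 10
  After event 4: stock=47 > 10
  After event 5: stock=48 > 10
  After event 6: stock=31 > 10
  After event 7: stock=41 > 10
  After event 8: stock=36 > 10
  After event 9: stock=31 > 10
  After event 10: stock=28 > 10
  After event 11: stock=68 > 10
  After event 12: stock=67 > 10
  After event 13: stock=54 > 10
  After event 14: stock=30 > 10
  After event 15: stock=15 > 10
  After event 16: stock=8 <= 10 -> ALERT
Alert events: [1, 2, 16]. Count = 3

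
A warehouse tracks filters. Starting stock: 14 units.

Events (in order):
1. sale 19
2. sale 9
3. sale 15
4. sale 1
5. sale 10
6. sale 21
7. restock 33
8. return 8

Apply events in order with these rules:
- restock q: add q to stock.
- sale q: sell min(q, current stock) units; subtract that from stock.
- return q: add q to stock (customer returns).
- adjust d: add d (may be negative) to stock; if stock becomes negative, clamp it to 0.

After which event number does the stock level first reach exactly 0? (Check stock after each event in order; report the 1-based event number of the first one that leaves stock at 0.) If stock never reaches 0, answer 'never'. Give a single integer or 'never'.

Processing events:
Start: stock = 14
  Event 1 (sale 19): sell min(19,14)=14. stock: 14 - 14 = 0. total_sold = 14
  Event 2 (sale 9): sell min(9,0)=0. stock: 0 - 0 = 0. total_sold = 14
  Event 3 (sale 15): sell min(15,0)=0. stock: 0 - 0 = 0. total_sold = 14
  Event 4 (sale 1): sell min(1,0)=0. stock: 0 - 0 = 0. total_sold = 14
  Event 5 (sale 10): sell min(10,0)=0. stock: 0 - 0 = 0. total_sold = 14
  Event 6 (sale 21): sell min(21,0)=0. stock: 0 - 0 = 0. total_sold = 14
  Event 7 (restock 33): 0 + 33 = 33
  Event 8 (return 8): 33 + 8 = 41
Final: stock = 41, total_sold = 14

First zero at event 1.

Answer: 1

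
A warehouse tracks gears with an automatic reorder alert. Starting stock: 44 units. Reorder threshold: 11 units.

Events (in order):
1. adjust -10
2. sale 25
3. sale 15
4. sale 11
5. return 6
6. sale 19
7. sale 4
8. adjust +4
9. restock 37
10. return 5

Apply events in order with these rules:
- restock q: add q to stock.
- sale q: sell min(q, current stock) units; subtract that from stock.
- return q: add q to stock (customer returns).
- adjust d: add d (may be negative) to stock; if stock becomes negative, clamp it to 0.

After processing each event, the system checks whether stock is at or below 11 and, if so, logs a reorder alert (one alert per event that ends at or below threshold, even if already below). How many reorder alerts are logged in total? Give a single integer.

Processing events:
Start: stock = 44
  Event 1 (adjust -10): 44 + -10 = 34
  Event 2 (sale 25): sell min(25,34)=25. stock: 34 - 25 = 9. total_sold = 25
  Event 3 (sale 15): sell min(15,9)=9. stock: 9 - 9 = 0. total_sold = 34
  Event 4 (sale 11): sell min(11,0)=0. stock: 0 - 0 = 0. total_sold = 34
  Event 5 (return 6): 0 + 6 = 6
  Event 6 (sale 19): sell min(19,6)=6. stock: 6 - 6 = 0. total_sold = 40
  Event 7 (sale 4): sell min(4,0)=0. stock: 0 - 0 = 0. total_sold = 40
  Event 8 (adjust +4): 0 + 4 = 4
  Event 9 (restock 37): 4 + 37 = 41
  Event 10 (return 5): 41 + 5 = 46
Final: stock = 46, total_sold = 40

Checking against threshold 11:
  After event 1: stock=34 > 11
  After event 2: stock=9 <= 11 -> ALERT
  After event 3: stock=0 <= 11 -> ALERT
  After event 4: stock=0 <= 11 -> ALERT
  After event 5: stock=6 <= 11 -> ALERT
  After event 6: stock=0 <= 11 -> ALERT
  After event 7: stock=0 <= 11 -> ALERT
  After event 8: stock=4 <= 11 -> ALERT
  After event 9: stock=41 > 11
  After event 10: stock=46 > 11
Alert events: [2, 3, 4, 5, 6, 7, 8]. Count = 7

Answer: 7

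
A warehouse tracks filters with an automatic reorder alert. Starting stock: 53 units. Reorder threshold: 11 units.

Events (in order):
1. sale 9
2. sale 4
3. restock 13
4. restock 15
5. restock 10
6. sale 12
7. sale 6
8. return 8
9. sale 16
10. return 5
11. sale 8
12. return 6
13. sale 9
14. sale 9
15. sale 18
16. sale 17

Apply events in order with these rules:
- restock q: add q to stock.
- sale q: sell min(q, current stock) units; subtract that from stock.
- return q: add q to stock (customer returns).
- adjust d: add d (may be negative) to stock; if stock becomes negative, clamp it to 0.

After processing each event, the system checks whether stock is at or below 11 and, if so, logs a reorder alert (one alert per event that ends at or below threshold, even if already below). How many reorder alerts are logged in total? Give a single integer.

Processing events:
Start: stock = 53
  Event 1 (sale 9): sell min(9,53)=9. stock: 53 - 9 = 44. total_sold = 9
  Event 2 (sale 4): sell min(4,44)=4. stock: 44 - 4 = 40. total_sold = 13
  Event 3 (restock 13): 40 + 13 = 53
  Event 4 (restock 15): 53 + 15 = 68
  Event 5 (restock 10): 68 + 10 = 78
  Event 6 (sale 12): sell min(12,78)=12. stock: 78 - 12 = 66. total_sold = 25
  Event 7 (sale 6): sell min(6,66)=6. stock: 66 - 6 = 60. total_sold = 31
  Event 8 (return 8): 60 + 8 = 68
  Event 9 (sale 16): sell min(16,68)=16. stock: 68 - 16 = 52. total_sold = 47
  Event 10 (return 5): 52 + 5 = 57
  Event 11 (sale 8): sell min(8,57)=8. stock: 57 - 8 = 49. total_sold = 55
  Event 12 (return 6): 49 + 6 = 55
  Event 13 (sale 9): sell min(9,55)=9. stock: 55 - 9 = 46. total_sold = 64
  Event 14 (sale 9): sell min(9,46)=9. stock: 46 - 9 = 37. total_sold = 73
  Event 15 (sale 18): sell min(18,37)=18. stock: 37 - 18 = 19. total_sold = 91
  Event 16 (sale 17): sell min(17,19)=17. stock: 19 - 17 = 2. total_sold = 108
Final: stock = 2, total_sold = 108

Checking against threshold 11:
  After event 1: stock=44 > 11
  After event 2: stock=40 > 11
  After event 3: stock=53 > 11
  After event 4: stock=68 > 11
  After event 5: stock=78 > 11
  After event 6: stock=66 > 11
  After event 7: stock=60 > 11
  After event 8: stock=68 > 11
  After event 9: stock=52 > 11
  After event 10: stock=57 > 11
  After event 11: stock=49 > 11
  After event 12: stock=55 > 11
  After event 13: stock=46 > 11
  After event 14: stock=37 > 11
  After event 15: stock=19 > 11
  After event 16: stock=2 <= 11 -> ALERT
Alert events: [16]. Count = 1

Answer: 1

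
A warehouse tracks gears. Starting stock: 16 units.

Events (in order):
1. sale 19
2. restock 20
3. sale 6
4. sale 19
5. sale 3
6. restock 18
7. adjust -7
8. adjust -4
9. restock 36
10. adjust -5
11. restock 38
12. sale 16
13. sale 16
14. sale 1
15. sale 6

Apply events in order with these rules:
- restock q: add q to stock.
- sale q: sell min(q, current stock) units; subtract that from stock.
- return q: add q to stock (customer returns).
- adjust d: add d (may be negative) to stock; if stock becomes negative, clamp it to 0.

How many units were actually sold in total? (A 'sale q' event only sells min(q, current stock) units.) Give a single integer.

Processing events:
Start: stock = 16
  Event 1 (sale 19): sell min(19,16)=16. stock: 16 - 16 = 0. total_sold = 16
  Event 2 (restock 20): 0 + 20 = 20
  Event 3 (sale 6): sell min(6,20)=6. stock: 20 - 6 = 14. total_sold = 22
  Event 4 (sale 19): sell min(19,14)=14. stock: 14 - 14 = 0. total_sold = 36
  Event 5 (sale 3): sell min(3,0)=0. stock: 0 - 0 = 0. total_sold = 36
  Event 6 (restock 18): 0 + 18 = 18
  Event 7 (adjust -7): 18 + -7 = 11
  Event 8 (adjust -4): 11 + -4 = 7
  Event 9 (restock 36): 7 + 36 = 43
  Event 10 (adjust -5): 43 + -5 = 38
  Event 11 (restock 38): 38 + 38 = 76
  Event 12 (sale 16): sell min(16,76)=16. stock: 76 - 16 = 60. total_sold = 52
  Event 13 (sale 16): sell min(16,60)=16. stock: 60 - 16 = 44. total_sold = 68
  Event 14 (sale 1): sell min(1,44)=1. stock: 44 - 1 = 43. total_sold = 69
  Event 15 (sale 6): sell min(6,43)=6. stock: 43 - 6 = 37. total_sold = 75
Final: stock = 37, total_sold = 75

Answer: 75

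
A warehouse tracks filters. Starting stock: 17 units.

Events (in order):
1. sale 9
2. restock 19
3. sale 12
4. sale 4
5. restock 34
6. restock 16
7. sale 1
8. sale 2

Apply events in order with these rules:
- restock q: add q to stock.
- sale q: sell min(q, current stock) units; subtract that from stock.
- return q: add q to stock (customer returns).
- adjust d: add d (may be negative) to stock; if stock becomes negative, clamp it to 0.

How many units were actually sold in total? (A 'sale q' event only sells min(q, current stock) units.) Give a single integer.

Processing events:
Start: stock = 17
  Event 1 (sale 9): sell min(9,17)=9. stock: 17 - 9 = 8. total_sold = 9
  Event 2 (restock 19): 8 + 19 = 27
  Event 3 (sale 12): sell min(12,27)=12. stock: 27 - 12 = 15. total_sold = 21
  Event 4 (sale 4): sell min(4,15)=4. stock: 15 - 4 = 11. total_sold = 25
  Event 5 (restock 34): 11 + 34 = 45
  Event 6 (restock 16): 45 + 16 = 61
  Event 7 (sale 1): sell min(1,61)=1. stock: 61 - 1 = 60. total_sold = 26
  Event 8 (sale 2): sell min(2,60)=2. stock: 60 - 2 = 58. total_sold = 28
Final: stock = 58, total_sold = 28

Answer: 28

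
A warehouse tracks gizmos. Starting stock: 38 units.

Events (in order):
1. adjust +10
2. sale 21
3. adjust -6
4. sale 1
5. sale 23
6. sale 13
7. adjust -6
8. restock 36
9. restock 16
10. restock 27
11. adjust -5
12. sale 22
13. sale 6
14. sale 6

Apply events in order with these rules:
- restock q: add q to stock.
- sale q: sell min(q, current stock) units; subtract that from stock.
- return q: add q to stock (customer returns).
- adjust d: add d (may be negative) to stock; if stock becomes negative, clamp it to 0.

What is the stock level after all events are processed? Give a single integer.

Processing events:
Start: stock = 38
  Event 1 (adjust +10): 38 + 10 = 48
  Event 2 (sale 21): sell min(21,48)=21. stock: 48 - 21 = 27. total_sold = 21
  Event 3 (adjust -6): 27 + -6 = 21
  Event 4 (sale 1): sell min(1,21)=1. stock: 21 - 1 = 20. total_sold = 22
  Event 5 (sale 23): sell min(23,20)=20. stock: 20 - 20 = 0. total_sold = 42
  Event 6 (sale 13): sell min(13,0)=0. stock: 0 - 0 = 0. total_sold = 42
  Event 7 (adjust -6): 0 + -6 = 0 (clamped to 0)
  Event 8 (restock 36): 0 + 36 = 36
  Event 9 (restock 16): 36 + 16 = 52
  Event 10 (restock 27): 52 + 27 = 79
  Event 11 (adjust -5): 79 + -5 = 74
  Event 12 (sale 22): sell min(22,74)=22. stock: 74 - 22 = 52. total_sold = 64
  Event 13 (sale 6): sell min(6,52)=6. stock: 52 - 6 = 46. total_sold = 70
  Event 14 (sale 6): sell min(6,46)=6. stock: 46 - 6 = 40. total_sold = 76
Final: stock = 40, total_sold = 76

Answer: 40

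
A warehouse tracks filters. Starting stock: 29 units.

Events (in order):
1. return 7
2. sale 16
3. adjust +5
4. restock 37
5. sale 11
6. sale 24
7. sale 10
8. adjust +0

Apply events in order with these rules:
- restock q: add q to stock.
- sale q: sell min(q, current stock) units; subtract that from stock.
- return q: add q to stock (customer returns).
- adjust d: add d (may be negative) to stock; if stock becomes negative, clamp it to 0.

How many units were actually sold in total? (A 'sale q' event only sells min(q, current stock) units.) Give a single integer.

Processing events:
Start: stock = 29
  Event 1 (return 7): 29 + 7 = 36
  Event 2 (sale 16): sell min(16,36)=16. stock: 36 - 16 = 20. total_sold = 16
  Event 3 (adjust +5): 20 + 5 = 25
  Event 4 (restock 37): 25 + 37 = 62
  Event 5 (sale 11): sell min(11,62)=11. stock: 62 - 11 = 51. total_sold = 27
  Event 6 (sale 24): sell min(24,51)=24. stock: 51 - 24 = 27. total_sold = 51
  Event 7 (sale 10): sell min(10,27)=10. stock: 27 - 10 = 17. total_sold = 61
  Event 8 (adjust +0): 17 + 0 = 17
Final: stock = 17, total_sold = 61

Answer: 61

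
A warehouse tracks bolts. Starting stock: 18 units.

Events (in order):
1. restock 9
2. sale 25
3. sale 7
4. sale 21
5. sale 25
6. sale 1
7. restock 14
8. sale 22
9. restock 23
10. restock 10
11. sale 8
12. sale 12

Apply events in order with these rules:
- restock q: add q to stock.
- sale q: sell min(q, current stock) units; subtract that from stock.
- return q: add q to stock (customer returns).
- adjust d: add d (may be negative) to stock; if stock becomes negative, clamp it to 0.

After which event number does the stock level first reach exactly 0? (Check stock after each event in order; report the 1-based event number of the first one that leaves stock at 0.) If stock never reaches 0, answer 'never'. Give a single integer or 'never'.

Processing events:
Start: stock = 18
  Event 1 (restock 9): 18 + 9 = 27
  Event 2 (sale 25): sell min(25,27)=25. stock: 27 - 25 = 2. total_sold = 25
  Event 3 (sale 7): sell min(7,2)=2. stock: 2 - 2 = 0. total_sold = 27
  Event 4 (sale 21): sell min(21,0)=0. stock: 0 - 0 = 0. total_sold = 27
  Event 5 (sale 25): sell min(25,0)=0. stock: 0 - 0 = 0. total_sold = 27
  Event 6 (sale 1): sell min(1,0)=0. stock: 0 - 0 = 0. total_sold = 27
  Event 7 (restock 14): 0 + 14 = 14
  Event 8 (sale 22): sell min(22,14)=14. stock: 14 - 14 = 0. total_sold = 41
  Event 9 (restock 23): 0 + 23 = 23
  Event 10 (restock 10): 23 + 10 = 33
  Event 11 (sale 8): sell min(8,33)=8. stock: 33 - 8 = 25. total_sold = 49
  Event 12 (sale 12): sell min(12,25)=12. stock: 25 - 12 = 13. total_sold = 61
Final: stock = 13, total_sold = 61

First zero at event 3.

Answer: 3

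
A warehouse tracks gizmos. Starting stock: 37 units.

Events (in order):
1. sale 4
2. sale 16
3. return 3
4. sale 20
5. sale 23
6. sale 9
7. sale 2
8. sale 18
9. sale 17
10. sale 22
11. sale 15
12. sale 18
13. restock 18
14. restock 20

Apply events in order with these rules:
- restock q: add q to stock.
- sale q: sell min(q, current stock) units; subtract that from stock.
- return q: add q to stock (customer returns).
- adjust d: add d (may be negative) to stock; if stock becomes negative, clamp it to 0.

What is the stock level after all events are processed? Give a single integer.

Answer: 38

Derivation:
Processing events:
Start: stock = 37
  Event 1 (sale 4): sell min(4,37)=4. stock: 37 - 4 = 33. total_sold = 4
  Event 2 (sale 16): sell min(16,33)=16. stock: 33 - 16 = 17. total_sold = 20
  Event 3 (return 3): 17 + 3 = 20
  Event 4 (sale 20): sell min(20,20)=20. stock: 20 - 20 = 0. total_sold = 40
  Event 5 (sale 23): sell min(23,0)=0. stock: 0 - 0 = 0. total_sold = 40
  Event 6 (sale 9): sell min(9,0)=0. stock: 0 - 0 = 0. total_sold = 40
  Event 7 (sale 2): sell min(2,0)=0. stock: 0 - 0 = 0. total_sold = 40
  Event 8 (sale 18): sell min(18,0)=0. stock: 0 - 0 = 0. total_sold = 40
  Event 9 (sale 17): sell min(17,0)=0. stock: 0 - 0 = 0. total_sold = 40
  Event 10 (sale 22): sell min(22,0)=0. stock: 0 - 0 = 0. total_sold = 40
  Event 11 (sale 15): sell min(15,0)=0. stock: 0 - 0 = 0. total_sold = 40
  Event 12 (sale 18): sell min(18,0)=0. stock: 0 - 0 = 0. total_sold = 40
  Event 13 (restock 18): 0 + 18 = 18
  Event 14 (restock 20): 18 + 20 = 38
Final: stock = 38, total_sold = 40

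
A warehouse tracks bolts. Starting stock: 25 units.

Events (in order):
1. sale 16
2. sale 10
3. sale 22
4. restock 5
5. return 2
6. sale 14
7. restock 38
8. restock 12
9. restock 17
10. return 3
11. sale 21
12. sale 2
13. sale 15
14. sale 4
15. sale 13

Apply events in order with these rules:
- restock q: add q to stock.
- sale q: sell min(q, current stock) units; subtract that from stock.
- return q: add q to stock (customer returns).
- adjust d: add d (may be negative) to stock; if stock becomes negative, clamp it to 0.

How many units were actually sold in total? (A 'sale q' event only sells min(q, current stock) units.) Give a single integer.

Processing events:
Start: stock = 25
  Event 1 (sale 16): sell min(16,25)=16. stock: 25 - 16 = 9. total_sold = 16
  Event 2 (sale 10): sell min(10,9)=9. stock: 9 - 9 = 0. total_sold = 25
  Event 3 (sale 22): sell min(22,0)=0. stock: 0 - 0 = 0. total_sold = 25
  Event 4 (restock 5): 0 + 5 = 5
  Event 5 (return 2): 5 + 2 = 7
  Event 6 (sale 14): sell min(14,7)=7. stock: 7 - 7 = 0. total_sold = 32
  Event 7 (restock 38): 0 + 38 = 38
  Event 8 (restock 12): 38 + 12 = 50
  Event 9 (restock 17): 50 + 17 = 67
  Event 10 (return 3): 67 + 3 = 70
  Event 11 (sale 21): sell min(21,70)=21. stock: 70 - 21 = 49. total_sold = 53
  Event 12 (sale 2): sell min(2,49)=2. stock: 49 - 2 = 47. total_sold = 55
  Event 13 (sale 15): sell min(15,47)=15. stock: 47 - 15 = 32. total_sold = 70
  Event 14 (sale 4): sell min(4,32)=4. stock: 32 - 4 = 28. total_sold = 74
  Event 15 (sale 13): sell min(13,28)=13. stock: 28 - 13 = 15. total_sold = 87
Final: stock = 15, total_sold = 87

Answer: 87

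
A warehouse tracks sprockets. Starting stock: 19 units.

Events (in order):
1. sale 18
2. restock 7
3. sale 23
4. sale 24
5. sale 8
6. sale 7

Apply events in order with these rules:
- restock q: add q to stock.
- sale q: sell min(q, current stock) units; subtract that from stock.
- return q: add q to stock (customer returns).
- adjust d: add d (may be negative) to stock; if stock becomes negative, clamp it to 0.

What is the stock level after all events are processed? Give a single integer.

Answer: 0

Derivation:
Processing events:
Start: stock = 19
  Event 1 (sale 18): sell min(18,19)=18. stock: 19 - 18 = 1. total_sold = 18
  Event 2 (restock 7): 1 + 7 = 8
  Event 3 (sale 23): sell min(23,8)=8. stock: 8 - 8 = 0. total_sold = 26
  Event 4 (sale 24): sell min(24,0)=0. stock: 0 - 0 = 0. total_sold = 26
  Event 5 (sale 8): sell min(8,0)=0. stock: 0 - 0 = 0. total_sold = 26
  Event 6 (sale 7): sell min(7,0)=0. stock: 0 - 0 = 0. total_sold = 26
Final: stock = 0, total_sold = 26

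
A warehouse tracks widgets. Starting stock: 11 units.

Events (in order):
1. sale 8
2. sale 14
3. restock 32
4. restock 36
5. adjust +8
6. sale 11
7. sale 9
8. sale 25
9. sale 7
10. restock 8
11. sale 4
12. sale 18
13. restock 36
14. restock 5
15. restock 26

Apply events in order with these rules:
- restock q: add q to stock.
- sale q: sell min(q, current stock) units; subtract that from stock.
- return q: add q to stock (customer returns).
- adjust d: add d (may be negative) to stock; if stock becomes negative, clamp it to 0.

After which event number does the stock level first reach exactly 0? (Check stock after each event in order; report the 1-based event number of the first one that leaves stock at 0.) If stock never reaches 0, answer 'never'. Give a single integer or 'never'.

Answer: 2

Derivation:
Processing events:
Start: stock = 11
  Event 1 (sale 8): sell min(8,11)=8. stock: 11 - 8 = 3. total_sold = 8
  Event 2 (sale 14): sell min(14,3)=3. stock: 3 - 3 = 0. total_sold = 11
  Event 3 (restock 32): 0 + 32 = 32
  Event 4 (restock 36): 32 + 36 = 68
  Event 5 (adjust +8): 68 + 8 = 76
  Event 6 (sale 11): sell min(11,76)=11. stock: 76 - 11 = 65. total_sold = 22
  Event 7 (sale 9): sell min(9,65)=9. stock: 65 - 9 = 56. total_sold = 31
  Event 8 (sale 25): sell min(25,56)=25. stock: 56 - 25 = 31. total_sold = 56
  Event 9 (sale 7): sell min(7,31)=7. stock: 31 - 7 = 24. total_sold = 63
  Event 10 (restock 8): 24 + 8 = 32
  Event 11 (sale 4): sell min(4,32)=4. stock: 32 - 4 = 28. total_sold = 67
  Event 12 (sale 18): sell min(18,28)=18. stock: 28 - 18 = 10. total_sold = 85
  Event 13 (restock 36): 10 + 36 = 46
  Event 14 (restock 5): 46 + 5 = 51
  Event 15 (restock 26): 51 + 26 = 77
Final: stock = 77, total_sold = 85

First zero at event 2.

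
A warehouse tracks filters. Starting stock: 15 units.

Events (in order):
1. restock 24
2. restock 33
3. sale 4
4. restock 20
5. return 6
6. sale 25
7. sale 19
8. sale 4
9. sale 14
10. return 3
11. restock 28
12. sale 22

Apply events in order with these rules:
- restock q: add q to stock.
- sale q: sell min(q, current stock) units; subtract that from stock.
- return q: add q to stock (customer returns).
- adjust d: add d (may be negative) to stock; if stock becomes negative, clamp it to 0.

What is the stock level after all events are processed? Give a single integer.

Processing events:
Start: stock = 15
  Event 1 (restock 24): 15 + 24 = 39
  Event 2 (restock 33): 39 + 33 = 72
  Event 3 (sale 4): sell min(4,72)=4. stock: 72 - 4 = 68. total_sold = 4
  Event 4 (restock 20): 68 + 20 = 88
  Event 5 (return 6): 88 + 6 = 94
  Event 6 (sale 25): sell min(25,94)=25. stock: 94 - 25 = 69. total_sold = 29
  Event 7 (sale 19): sell min(19,69)=19. stock: 69 - 19 = 50. total_sold = 48
  Event 8 (sale 4): sell min(4,50)=4. stock: 50 - 4 = 46. total_sold = 52
  Event 9 (sale 14): sell min(14,46)=14. stock: 46 - 14 = 32. total_sold = 66
  Event 10 (return 3): 32 + 3 = 35
  Event 11 (restock 28): 35 + 28 = 63
  Event 12 (sale 22): sell min(22,63)=22. stock: 63 - 22 = 41. total_sold = 88
Final: stock = 41, total_sold = 88

Answer: 41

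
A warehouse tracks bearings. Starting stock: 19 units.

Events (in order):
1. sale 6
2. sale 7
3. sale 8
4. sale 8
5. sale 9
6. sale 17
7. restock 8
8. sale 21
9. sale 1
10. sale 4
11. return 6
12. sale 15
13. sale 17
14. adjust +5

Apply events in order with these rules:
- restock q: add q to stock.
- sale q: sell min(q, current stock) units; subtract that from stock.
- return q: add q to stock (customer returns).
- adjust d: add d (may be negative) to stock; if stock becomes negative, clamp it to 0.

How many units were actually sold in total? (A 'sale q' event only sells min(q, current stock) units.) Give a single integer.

Processing events:
Start: stock = 19
  Event 1 (sale 6): sell min(6,19)=6. stock: 19 - 6 = 13. total_sold = 6
  Event 2 (sale 7): sell min(7,13)=7. stock: 13 - 7 = 6. total_sold = 13
  Event 3 (sale 8): sell min(8,6)=6. stock: 6 - 6 = 0. total_sold = 19
  Event 4 (sale 8): sell min(8,0)=0. stock: 0 - 0 = 0. total_sold = 19
  Event 5 (sale 9): sell min(9,0)=0. stock: 0 - 0 = 0. total_sold = 19
  Event 6 (sale 17): sell min(17,0)=0. stock: 0 - 0 = 0. total_sold = 19
  Event 7 (restock 8): 0 + 8 = 8
  Event 8 (sale 21): sell min(21,8)=8. stock: 8 - 8 = 0. total_sold = 27
  Event 9 (sale 1): sell min(1,0)=0. stock: 0 - 0 = 0. total_sold = 27
  Event 10 (sale 4): sell min(4,0)=0. stock: 0 - 0 = 0. total_sold = 27
  Event 11 (return 6): 0 + 6 = 6
  Event 12 (sale 15): sell min(15,6)=6. stock: 6 - 6 = 0. total_sold = 33
  Event 13 (sale 17): sell min(17,0)=0. stock: 0 - 0 = 0. total_sold = 33
  Event 14 (adjust +5): 0 + 5 = 5
Final: stock = 5, total_sold = 33

Answer: 33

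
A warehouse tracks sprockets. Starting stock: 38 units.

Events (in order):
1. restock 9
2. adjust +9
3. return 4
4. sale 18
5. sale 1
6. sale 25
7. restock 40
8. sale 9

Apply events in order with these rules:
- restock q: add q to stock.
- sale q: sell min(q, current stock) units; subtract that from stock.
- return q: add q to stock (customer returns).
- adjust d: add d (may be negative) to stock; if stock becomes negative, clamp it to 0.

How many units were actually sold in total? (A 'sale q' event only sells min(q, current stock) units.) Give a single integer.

Answer: 53

Derivation:
Processing events:
Start: stock = 38
  Event 1 (restock 9): 38 + 9 = 47
  Event 2 (adjust +9): 47 + 9 = 56
  Event 3 (return 4): 56 + 4 = 60
  Event 4 (sale 18): sell min(18,60)=18. stock: 60 - 18 = 42. total_sold = 18
  Event 5 (sale 1): sell min(1,42)=1. stock: 42 - 1 = 41. total_sold = 19
  Event 6 (sale 25): sell min(25,41)=25. stock: 41 - 25 = 16. total_sold = 44
  Event 7 (restock 40): 16 + 40 = 56
  Event 8 (sale 9): sell min(9,56)=9. stock: 56 - 9 = 47. total_sold = 53
Final: stock = 47, total_sold = 53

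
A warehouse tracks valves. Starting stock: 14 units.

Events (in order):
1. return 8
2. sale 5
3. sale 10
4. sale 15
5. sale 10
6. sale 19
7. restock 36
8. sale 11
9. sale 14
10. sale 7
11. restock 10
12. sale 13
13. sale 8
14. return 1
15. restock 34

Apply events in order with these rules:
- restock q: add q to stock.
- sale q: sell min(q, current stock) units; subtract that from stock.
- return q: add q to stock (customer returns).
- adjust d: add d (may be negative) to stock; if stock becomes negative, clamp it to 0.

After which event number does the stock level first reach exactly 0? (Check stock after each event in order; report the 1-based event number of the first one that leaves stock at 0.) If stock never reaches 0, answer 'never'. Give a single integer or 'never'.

Answer: 4

Derivation:
Processing events:
Start: stock = 14
  Event 1 (return 8): 14 + 8 = 22
  Event 2 (sale 5): sell min(5,22)=5. stock: 22 - 5 = 17. total_sold = 5
  Event 3 (sale 10): sell min(10,17)=10. stock: 17 - 10 = 7. total_sold = 15
  Event 4 (sale 15): sell min(15,7)=7. stock: 7 - 7 = 0. total_sold = 22
  Event 5 (sale 10): sell min(10,0)=0. stock: 0 - 0 = 0. total_sold = 22
  Event 6 (sale 19): sell min(19,0)=0. stock: 0 - 0 = 0. total_sold = 22
  Event 7 (restock 36): 0 + 36 = 36
  Event 8 (sale 11): sell min(11,36)=11. stock: 36 - 11 = 25. total_sold = 33
  Event 9 (sale 14): sell min(14,25)=14. stock: 25 - 14 = 11. total_sold = 47
  Event 10 (sale 7): sell min(7,11)=7. stock: 11 - 7 = 4. total_sold = 54
  Event 11 (restock 10): 4 + 10 = 14
  Event 12 (sale 13): sell min(13,14)=13. stock: 14 - 13 = 1. total_sold = 67
  Event 13 (sale 8): sell min(8,1)=1. stock: 1 - 1 = 0. total_sold = 68
  Event 14 (return 1): 0 + 1 = 1
  Event 15 (restock 34): 1 + 34 = 35
Final: stock = 35, total_sold = 68

First zero at event 4.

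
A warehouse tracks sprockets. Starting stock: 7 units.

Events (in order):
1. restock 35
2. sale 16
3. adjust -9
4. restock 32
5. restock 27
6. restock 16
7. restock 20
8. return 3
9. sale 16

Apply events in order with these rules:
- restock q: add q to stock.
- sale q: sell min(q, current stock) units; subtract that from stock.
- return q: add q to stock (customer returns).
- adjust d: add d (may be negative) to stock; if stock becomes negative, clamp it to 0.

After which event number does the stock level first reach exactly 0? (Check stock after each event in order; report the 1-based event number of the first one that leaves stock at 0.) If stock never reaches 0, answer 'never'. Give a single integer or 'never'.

Processing events:
Start: stock = 7
  Event 1 (restock 35): 7 + 35 = 42
  Event 2 (sale 16): sell min(16,42)=16. stock: 42 - 16 = 26. total_sold = 16
  Event 3 (adjust -9): 26 + -9 = 17
  Event 4 (restock 32): 17 + 32 = 49
  Event 5 (restock 27): 49 + 27 = 76
  Event 6 (restock 16): 76 + 16 = 92
  Event 7 (restock 20): 92 + 20 = 112
  Event 8 (return 3): 112 + 3 = 115
  Event 9 (sale 16): sell min(16,115)=16. stock: 115 - 16 = 99. total_sold = 32
Final: stock = 99, total_sold = 32

Stock never reaches 0.

Answer: never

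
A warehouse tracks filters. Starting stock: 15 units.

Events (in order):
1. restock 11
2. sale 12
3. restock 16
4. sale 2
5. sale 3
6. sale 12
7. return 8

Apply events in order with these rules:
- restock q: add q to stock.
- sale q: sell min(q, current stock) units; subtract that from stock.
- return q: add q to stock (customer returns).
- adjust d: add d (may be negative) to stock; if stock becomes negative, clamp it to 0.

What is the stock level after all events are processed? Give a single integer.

Processing events:
Start: stock = 15
  Event 1 (restock 11): 15 + 11 = 26
  Event 2 (sale 12): sell min(12,26)=12. stock: 26 - 12 = 14. total_sold = 12
  Event 3 (restock 16): 14 + 16 = 30
  Event 4 (sale 2): sell min(2,30)=2. stock: 30 - 2 = 28. total_sold = 14
  Event 5 (sale 3): sell min(3,28)=3. stock: 28 - 3 = 25. total_sold = 17
  Event 6 (sale 12): sell min(12,25)=12. stock: 25 - 12 = 13. total_sold = 29
  Event 7 (return 8): 13 + 8 = 21
Final: stock = 21, total_sold = 29

Answer: 21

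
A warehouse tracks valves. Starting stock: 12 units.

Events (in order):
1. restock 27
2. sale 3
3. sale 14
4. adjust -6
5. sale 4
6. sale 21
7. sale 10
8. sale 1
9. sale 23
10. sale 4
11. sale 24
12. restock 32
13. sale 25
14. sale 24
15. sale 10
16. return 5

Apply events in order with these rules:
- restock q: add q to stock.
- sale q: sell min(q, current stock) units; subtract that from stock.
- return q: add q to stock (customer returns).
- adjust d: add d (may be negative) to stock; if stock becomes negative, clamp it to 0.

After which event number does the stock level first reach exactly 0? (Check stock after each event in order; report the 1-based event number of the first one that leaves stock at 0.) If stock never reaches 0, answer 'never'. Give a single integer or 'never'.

Answer: 6

Derivation:
Processing events:
Start: stock = 12
  Event 1 (restock 27): 12 + 27 = 39
  Event 2 (sale 3): sell min(3,39)=3. stock: 39 - 3 = 36. total_sold = 3
  Event 3 (sale 14): sell min(14,36)=14. stock: 36 - 14 = 22. total_sold = 17
  Event 4 (adjust -6): 22 + -6 = 16
  Event 5 (sale 4): sell min(4,16)=4. stock: 16 - 4 = 12. total_sold = 21
  Event 6 (sale 21): sell min(21,12)=12. stock: 12 - 12 = 0. total_sold = 33
  Event 7 (sale 10): sell min(10,0)=0. stock: 0 - 0 = 0. total_sold = 33
  Event 8 (sale 1): sell min(1,0)=0. stock: 0 - 0 = 0. total_sold = 33
  Event 9 (sale 23): sell min(23,0)=0. stock: 0 - 0 = 0. total_sold = 33
  Event 10 (sale 4): sell min(4,0)=0. stock: 0 - 0 = 0. total_sold = 33
  Event 11 (sale 24): sell min(24,0)=0. stock: 0 - 0 = 0. total_sold = 33
  Event 12 (restock 32): 0 + 32 = 32
  Event 13 (sale 25): sell min(25,32)=25. stock: 32 - 25 = 7. total_sold = 58
  Event 14 (sale 24): sell min(24,7)=7. stock: 7 - 7 = 0. total_sold = 65
  Event 15 (sale 10): sell min(10,0)=0. stock: 0 - 0 = 0. total_sold = 65
  Event 16 (return 5): 0 + 5 = 5
Final: stock = 5, total_sold = 65

First zero at event 6.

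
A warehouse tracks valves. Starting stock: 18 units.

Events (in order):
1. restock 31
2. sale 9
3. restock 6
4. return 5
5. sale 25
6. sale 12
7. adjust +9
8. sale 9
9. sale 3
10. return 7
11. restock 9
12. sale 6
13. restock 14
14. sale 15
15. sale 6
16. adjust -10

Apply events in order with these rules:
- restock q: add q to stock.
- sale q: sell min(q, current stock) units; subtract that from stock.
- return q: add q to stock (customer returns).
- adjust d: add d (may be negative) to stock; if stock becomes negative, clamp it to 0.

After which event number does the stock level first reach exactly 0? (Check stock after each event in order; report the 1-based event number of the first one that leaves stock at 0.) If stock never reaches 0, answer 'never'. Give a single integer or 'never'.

Processing events:
Start: stock = 18
  Event 1 (restock 31): 18 + 31 = 49
  Event 2 (sale 9): sell min(9,49)=9. stock: 49 - 9 = 40. total_sold = 9
  Event 3 (restock 6): 40 + 6 = 46
  Event 4 (return 5): 46 + 5 = 51
  Event 5 (sale 25): sell min(25,51)=25. stock: 51 - 25 = 26. total_sold = 34
  Event 6 (sale 12): sell min(12,26)=12. stock: 26 - 12 = 14. total_sold = 46
  Event 7 (adjust +9): 14 + 9 = 23
  Event 8 (sale 9): sell min(9,23)=9. stock: 23 - 9 = 14. total_sold = 55
  Event 9 (sale 3): sell min(3,14)=3. stock: 14 - 3 = 11. total_sold = 58
  Event 10 (return 7): 11 + 7 = 18
  Event 11 (restock 9): 18 + 9 = 27
  Event 12 (sale 6): sell min(6,27)=6. stock: 27 - 6 = 21. total_sold = 64
  Event 13 (restock 14): 21 + 14 = 35
  Event 14 (sale 15): sell min(15,35)=15. stock: 35 - 15 = 20. total_sold = 79
  Event 15 (sale 6): sell min(6,20)=6. stock: 20 - 6 = 14. total_sold = 85
  Event 16 (adjust -10): 14 + -10 = 4
Final: stock = 4, total_sold = 85

Stock never reaches 0.

Answer: never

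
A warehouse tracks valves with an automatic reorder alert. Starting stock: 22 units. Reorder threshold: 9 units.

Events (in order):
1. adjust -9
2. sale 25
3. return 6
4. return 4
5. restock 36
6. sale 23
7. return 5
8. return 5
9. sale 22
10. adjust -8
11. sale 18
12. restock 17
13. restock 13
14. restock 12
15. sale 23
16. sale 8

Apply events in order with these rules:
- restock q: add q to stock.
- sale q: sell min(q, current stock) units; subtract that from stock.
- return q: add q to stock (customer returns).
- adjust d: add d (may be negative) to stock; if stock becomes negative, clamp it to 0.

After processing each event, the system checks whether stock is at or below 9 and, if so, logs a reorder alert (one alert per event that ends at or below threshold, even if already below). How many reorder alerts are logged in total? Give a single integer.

Answer: 4

Derivation:
Processing events:
Start: stock = 22
  Event 1 (adjust -9): 22 + -9 = 13
  Event 2 (sale 25): sell min(25,13)=13. stock: 13 - 13 = 0. total_sold = 13
  Event 3 (return 6): 0 + 6 = 6
  Event 4 (return 4): 6 + 4 = 10
  Event 5 (restock 36): 10 + 36 = 46
  Event 6 (sale 23): sell min(23,46)=23. stock: 46 - 23 = 23. total_sold = 36
  Event 7 (return 5): 23 + 5 = 28
  Event 8 (return 5): 28 + 5 = 33
  Event 9 (sale 22): sell min(22,33)=22. stock: 33 - 22 = 11. total_sold = 58
  Event 10 (adjust -8): 11 + -8 = 3
  Event 11 (sale 18): sell min(18,3)=3. stock: 3 - 3 = 0. total_sold = 61
  Event 12 (restock 17): 0 + 17 = 17
  Event 13 (restock 13): 17 + 13 = 30
  Event 14 (restock 12): 30 + 12 = 42
  Event 15 (sale 23): sell min(23,42)=23. stock: 42 - 23 = 19. total_sold = 84
  Event 16 (sale 8): sell min(8,19)=8. stock: 19 - 8 = 11. total_sold = 92
Final: stock = 11, total_sold = 92

Checking against threshold 9:
  After event 1: stock=13 > 9
  After event 2: stock=0 <= 9 -> ALERT
  After event 3: stock=6 <= 9 -> ALERT
  After event 4: stock=10 > 9
  After event 5: stock=46 > 9
  After event 6: stock=23 > 9
  After event 7: stock=28 > 9
  After event 8: stock=33 > 9
  After event 9: stock=11 > 9
  After event 10: stock=3 <= 9 -> ALERT
  After event 11: stock=0 <= 9 -> ALERT
  After event 12: stock=17 > 9
  After event 13: stock=30 > 9
  After event 14: stock=42 > 9
  After event 15: stock=19 > 9
  After event 16: stock=11 > 9
Alert events: [2, 3, 10, 11]. Count = 4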